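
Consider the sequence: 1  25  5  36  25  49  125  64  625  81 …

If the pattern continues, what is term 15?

78125

The terms cycle through 2 interleaved subsequences.
Stream A is 1, 5, 25, 125, 625, which is powers of 5.
Stream B is 25, 36, 49, 64, 81, which is the squares 5², 6², 7², ….
The 15th slot belongs to stream A; its 8th term is 78125.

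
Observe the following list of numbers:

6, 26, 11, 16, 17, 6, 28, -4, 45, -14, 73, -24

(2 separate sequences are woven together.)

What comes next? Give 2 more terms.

Split by position mod 2 into 2 tracks.
Stream A: 6, 11, 17, 28, 45, 73. A Fibonacci-like recurrence a_n = a_{n-1} + a_{n-2}.
Stream B: 26, 16, 6, -4, -14, -24. Linear: a_n = 36 − 10·n.
Position 13 → stream A, term 7 = 118.
Position 14 → stream B, term 7 = -34.

118, -34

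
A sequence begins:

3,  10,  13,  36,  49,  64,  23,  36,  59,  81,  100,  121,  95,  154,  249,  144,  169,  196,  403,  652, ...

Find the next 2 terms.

1055, 225

Reading positions in blocks of 6 reveals the pattern AAABBB — 2 tracks woven together.
Subsequence A: 3, 10, 13, 23, 36, 59, 95, 154, 249, 403, 652 — a Fibonacci-like recurrence a_n = a_{n-1} + a_{n-2}.
Subsequence B: 36, 49, 64, 81, 100, 121, 144, 169, 196 — consecutive squares n² from n = 6.
The 21st slot belongs to subsequence A; its 12th term is 1055.
The 22nd slot belongs to subsequence B; its 10th term is 225.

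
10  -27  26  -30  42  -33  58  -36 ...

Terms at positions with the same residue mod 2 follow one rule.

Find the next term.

Split by position mod 2 into 2 tracks.
Subsequence A: 10, 26, 42, 58 — arithmetic, step +16.
Subsequence B: -27, -30, -33, -36 — subtracting 3 each time.
The 9th slot belongs to subsequence A; its 5th term is 74.

74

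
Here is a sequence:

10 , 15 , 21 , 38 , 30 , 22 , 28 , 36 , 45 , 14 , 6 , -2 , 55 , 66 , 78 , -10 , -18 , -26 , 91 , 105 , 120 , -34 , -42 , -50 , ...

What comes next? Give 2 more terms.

Positions follow the repeating pattern AAABBB; grouping by letter gives 2 tracks.
Track A: 10, 15, 21, 28, 36, 45, 55, 66, 78, 91, 105, 120. The triangular numbers T_4, T_5, ….
Track B: 38, 30, 22, 14, 6, -2, -10, -18, -26, -34, -42, -50. Linear: a_n = 46 − 8·n.
Position 25 falls in track A as its term 13, giving 136.
Term 26 comes from track A (its 14th entry): 153.

136, 153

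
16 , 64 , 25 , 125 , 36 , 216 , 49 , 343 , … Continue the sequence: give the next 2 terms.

64, 512

Odd-indexed and even-indexed terms follow separate rules.
Track A: 16, 25, 36, 49 (perfect squares starting at 4²).
Track B: 64, 125, 216, 343 (the cubes 4³, 5³, 6³, …).
Term 9 comes from track A (its 5th entry): 64.
Term 10 comes from track B (its 5th entry): 512.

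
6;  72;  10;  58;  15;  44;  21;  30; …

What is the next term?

The terms cycle through 2 interleaved subsequences.
Stream A = 6, 10, 15, 21: the triangular numbers T_3, T_4, ….
Stream B = 72, 58, 44, 30: linear: a_n = 86 − 14·n.
Position 9 → stream A, term 5 = 28.

28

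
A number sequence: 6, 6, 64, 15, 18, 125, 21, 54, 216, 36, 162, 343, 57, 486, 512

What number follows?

93

Split by position mod 3 into 3 tracks.
Track A: 6, 15, 21, 36, 57 — each term equals the sum of the previous two.
Track B: 6, 18, 54, 162, 486 — a geometric progression (common ratio 3).
Track C: 64, 125, 216, 343, 512 — consecutive cubes n³ from n = 4.
Position 16 → track A, term 6 = 93.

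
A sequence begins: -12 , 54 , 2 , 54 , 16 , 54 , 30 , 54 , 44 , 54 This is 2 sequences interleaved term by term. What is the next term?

58

Taking every 2nd term gives 2 separate tracks.
Track A: -12, 2, 16, 30, 44 — adding 14 each time.
Track B: 54, 54, 54, 54, 54 — constant 54.
Term 11 comes from track A (its 6th entry): 58.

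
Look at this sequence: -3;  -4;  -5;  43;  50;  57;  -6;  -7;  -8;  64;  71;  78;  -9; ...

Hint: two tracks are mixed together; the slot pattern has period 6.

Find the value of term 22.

Positions follow the repeating pattern AAABBB; grouping by letter gives 2 tracks.
Track A: -3, -4, -5, -6, -7, -8, -9 — linear: a_n = -2 − n.
Track B: 43, 50, 57, 64, 71, 78 — arithmetic, step +7.
Position 22 falls in track B as its term 10, giving 106.

106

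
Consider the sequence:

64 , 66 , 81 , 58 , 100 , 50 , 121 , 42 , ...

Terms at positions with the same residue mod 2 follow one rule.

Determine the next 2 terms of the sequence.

144, 34

Taking every 2nd term gives 2 separate tracks.
Track A = 64, 81, 100, 121: the squares 8², 9², 10², ….
Track B = 66, 58, 50, 42: arithmetic with common difference −8.
Position 9 falls in track A as its term 5, giving 144.
Term 10 comes from track B (its 5th entry): 34.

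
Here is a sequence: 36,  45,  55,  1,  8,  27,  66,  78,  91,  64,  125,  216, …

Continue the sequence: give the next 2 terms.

105, 120

Positions follow the repeating pattern AAABBB; grouping by letter gives 2 tracks.
Track A: 36, 45, 55, 66, 78, 91. Triangular numbers n(n+1)/2 for n = 8, 9, ….
Track B: 1, 8, 27, 64, 125, 216. The cubes 1³, 2³, 3³, ….
Position 13 → track A, term 7 = 105.
Position 14 falls in track A as its term 8, giving 120.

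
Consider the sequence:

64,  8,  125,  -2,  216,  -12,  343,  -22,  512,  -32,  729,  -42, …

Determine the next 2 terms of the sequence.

1000, -52

Odd-indexed and even-indexed terms follow separate rules.
Stream A is 64, 125, 216, 343, 512, 729, which is perfect cubes starting at 4³.
Stream B is 8, -2, -12, -22, -32, -42, which is arithmetic with common difference −10.
Position 13 falls in stream A as its term 7, giving 1000.
Position 14 falls in stream B as its term 7, giving -52.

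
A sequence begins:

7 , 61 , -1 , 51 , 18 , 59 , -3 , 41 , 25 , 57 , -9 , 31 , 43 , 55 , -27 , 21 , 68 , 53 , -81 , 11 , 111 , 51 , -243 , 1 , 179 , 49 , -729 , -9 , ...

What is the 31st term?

Split by position mod 4 into 4 tracks.
Stream A is 7, 18, 25, 43, 68, 111, 179, which is a Fibonacci-like recurrence a_n = a_{n-1} + a_{n-2}.
Stream B is 61, 59, 57, 55, 53, 51, 49, which is arithmetic, step −2.
Stream C is -1, -3, -9, -27, -81, -243, -729, which is geometric, ×3 each step.
Stream D is 51, 41, 31, 21, 11, 1, -9, which is subtracting 10 each time.
Position 31 falls in stream C as its term 8, giving -2187.

-2187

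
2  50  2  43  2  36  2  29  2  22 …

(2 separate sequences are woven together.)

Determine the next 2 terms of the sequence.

Positions 1, 3, 5, … form one subsequence and positions 2, 4, 6, … form another.
Track A = 2, 2, 2, 2, 2: constant 2.
Track B = 50, 43, 36, 29, 22: arithmetic, step −7.
Position 11 → track A, term 6 = 2.
Term 12 comes from track B (its 6th entry): 15.

2, 15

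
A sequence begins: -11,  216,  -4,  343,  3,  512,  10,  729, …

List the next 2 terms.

Split by position mod 2 into 2 tracks.
Stream A: -11, -4, 3, 10. Arithmetic with common difference +7.
Stream B: 216, 343, 512, 729. Perfect cubes starting at 6³.
Term 9 comes from stream A (its 5th entry): 17.
The 10th slot belongs to stream B; its 5th term is 1000.

17, 1000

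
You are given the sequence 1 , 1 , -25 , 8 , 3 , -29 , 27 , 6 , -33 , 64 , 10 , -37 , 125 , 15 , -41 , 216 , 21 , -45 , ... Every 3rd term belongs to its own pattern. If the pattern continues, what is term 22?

The terms cycle through 3 interleaved subsequences.
Track A: 1, 8, 27, 64, 125, 216. Consecutive cubes n³ from n = 1.
Track B: 1, 3, 6, 10, 15, 21. The triangular numbers T_1, T_2, ….
Track C: -25, -29, -33, -37, -41, -45. Arithmetic, step −4.
The 22nd slot belongs to track A; its 8th term is 512.

512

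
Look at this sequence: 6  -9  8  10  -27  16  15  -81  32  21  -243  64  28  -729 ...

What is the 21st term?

Read the sequence 3 terms at a time; column i is its own pattern.
Subsequence A: 6, 10, 15, 21, 28. The triangular numbers T_3, T_4, ….
Subsequence B: -9, -27, -81, -243, -729. A geometric progression (common ratio 3).
Subsequence C: 8, 16, 32, 64. Powers 2^3, 2^4, 2^5, ….
Term 21 comes from subsequence C (its 7th entry): 512.

512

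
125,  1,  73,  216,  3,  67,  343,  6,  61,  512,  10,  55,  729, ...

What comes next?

Read the sequence 3 terms at a time; column i is its own pattern.
Track A: 125, 216, 343, 512, 729. Perfect cubes starting at 5³.
Track B: 1, 3, 6, 10. Triangular numbers starting at T_1.
Track C: 73, 67, 61, 55. Subtracting 6 each time.
Position 14 → track B, term 5 = 15.

15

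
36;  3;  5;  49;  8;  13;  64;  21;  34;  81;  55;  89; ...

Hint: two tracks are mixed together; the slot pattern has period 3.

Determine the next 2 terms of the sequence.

100, 144

Reading positions in blocks of 3 reveals the pattern ABB — 2 tracks woven together.
Track A: 36, 49, 64, 81. Perfect squares starting at 6².
Track B: 3, 5, 8, 13, 21, 34, 55, 89. Fibonacci-style (each term is the sum of the two before it).
Position 13 falls in track A as its term 5, giving 100.
Position 14 falls in track B as its term 9, giving 144.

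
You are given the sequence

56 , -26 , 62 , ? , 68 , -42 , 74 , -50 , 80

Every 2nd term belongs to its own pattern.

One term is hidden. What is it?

-34

Taking every 2nd term gives 2 separate tracks.
Subsequence A: 56, 62, 68, 74, 80. Adding 6 each time.
Subsequence B: -26, ?, -42, -50. Subtracting 8 each time.
The gap is subsequence B's term 2; the rule gives -34.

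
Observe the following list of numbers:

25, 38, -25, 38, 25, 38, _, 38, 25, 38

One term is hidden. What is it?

-25

Odd-indexed and even-indexed terms follow separate rules.
Track A: 25, -25, 25, ?, 25. Alternating ±25.
Track B: 38, 38, 38, 38, 38. Constant 38.
So the missing entry in track A is -25.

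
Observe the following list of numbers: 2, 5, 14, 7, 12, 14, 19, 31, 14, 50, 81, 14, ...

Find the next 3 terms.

Reading positions in blocks of 3 reveals the pattern AAB — 2 tracks woven together.
Stream A is 2, 5, 7, 12, 19, 31, 50, 81, which is Fibonacci-style (each term is the sum of the two before it).
Stream B is 14, 14, 14, 14, which is constant 14.
The 13th slot belongs to stream A; its 9th term is 131.
Position 14 → stream A, term 10 = 212.
Position 15 → stream B, term 5 = 14.

131, 212, 14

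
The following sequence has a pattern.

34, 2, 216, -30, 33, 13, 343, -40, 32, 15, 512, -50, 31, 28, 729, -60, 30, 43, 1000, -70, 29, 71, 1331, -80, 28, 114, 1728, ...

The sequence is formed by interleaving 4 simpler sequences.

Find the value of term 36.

-110

The terms cycle through 4 interleaved subsequences.
Stream A is 34, 33, 32, 31, 30, 29, 28, which is subtracting 1 each time.
Stream B is 2, 13, 15, 28, 43, 71, 114, which is each term equals the sum of the previous two.
Stream C is 216, 343, 512, 729, 1000, 1331, 1728, which is perfect cubes starting at 6³.
Stream D is -30, -40, -50, -60, -70, -80, which is subtracting 10 each time.
Position 36 falls in stream D as its term 9, giving -110.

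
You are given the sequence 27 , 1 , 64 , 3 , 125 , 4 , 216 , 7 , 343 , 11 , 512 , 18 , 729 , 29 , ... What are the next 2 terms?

1000, 47

The terms cycle through 2 interleaved subsequences.
Subsequence A: 27, 64, 125, 216, 343, 512, 729 (consecutive cubes n³ from n = 3).
Subsequence B: 1, 3, 4, 7, 11, 18, 29 (a Fibonacci-like recurrence a_n = a_{n-1} + a_{n-2}).
Position 15 → subsequence A, term 8 = 1000.
Position 16 → subsequence B, term 8 = 47.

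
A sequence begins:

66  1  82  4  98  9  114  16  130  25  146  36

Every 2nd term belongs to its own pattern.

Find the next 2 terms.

Positions 1, 3, 5, … form one subsequence and positions 2, 4, 6, … form another.
Subsequence A is 66, 82, 98, 114, 130, 146, which is arithmetic with common difference +16.
Subsequence B is 1, 4, 9, 16, 25, 36, which is the squares 1², 2², 3², ….
Position 13 → subsequence A, term 7 = 162.
Position 14 → subsequence B, term 7 = 49.

162, 49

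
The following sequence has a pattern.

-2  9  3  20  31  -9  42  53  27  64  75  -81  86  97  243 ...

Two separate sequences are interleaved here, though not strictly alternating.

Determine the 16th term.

108

Reading positions in blocks of 3 reveals the pattern AAB — 2 tracks woven together.
Stream A: -2, 9, 20, 31, 42, 53, 64, 75, 86, 97. Adding 11 each time.
Stream B: 3, -9, 27, -81, 243. A geometric progression (common ratio -3).
The 16th slot belongs to stream A; its 11th term is 108.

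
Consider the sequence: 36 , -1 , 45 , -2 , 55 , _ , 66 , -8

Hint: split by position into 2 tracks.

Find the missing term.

Split by position mod 2 into 2 tracks.
Track A: 36, 45, 55, 66. Triangular numbers n(n+1)/2 for n = 8, 9, ….
Track B: -1, -2, ?, -8. Geometric with ratio 2.
The gap is track B's term 3; the rule gives -4.

-4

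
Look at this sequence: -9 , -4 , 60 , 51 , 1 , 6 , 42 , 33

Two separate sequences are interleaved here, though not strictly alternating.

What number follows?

11

The slot pattern repeats as AABB (period 4), so there are 2 interleaved tracks.
Subsequence A: -9, -4, 1, 6 (linear: a_n = -14 + 5·n).
Subsequence B: 60, 51, 42, 33 (arithmetic, step −9).
Position 9 → subsequence A, term 5 = 11.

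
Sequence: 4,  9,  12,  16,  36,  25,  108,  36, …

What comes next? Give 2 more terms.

Positions 1, 3, 5, … form one subsequence and positions 2, 4, 6, … form another.
Stream A: 4, 12, 36, 108 (a geometric progression (common ratio 3)).
Stream B: 9, 16, 25, 36 (consecutive squares n² from n = 3).
Position 9 → stream A, term 5 = 324.
Position 10 → stream B, term 5 = 49.

324, 49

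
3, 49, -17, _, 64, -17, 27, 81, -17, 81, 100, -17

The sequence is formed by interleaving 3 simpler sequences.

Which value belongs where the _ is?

The terms cycle through 3 interleaved subsequences.
Track A = 3, ?, 27, 81: powers of 3.
Track B = 49, 64, 81, 100: the squares 7², 8², 9², ….
Track C = -17, -17, -17, -17: constant -17.
The gap is track A's term 2; the rule gives 9.

9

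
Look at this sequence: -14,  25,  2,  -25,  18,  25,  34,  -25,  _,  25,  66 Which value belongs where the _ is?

50

Positions 1, 3, 5, … form one subsequence and positions 2, 4, 6, … form another.
Track A = -14, 2, 18, 34, ?, 66: linear: a_n = -30 + 16·n.
Track B = 25, -25, 25, -25, 25: oscillating between 25 and -25.
Filling track A at index 5 by its rule yields 50.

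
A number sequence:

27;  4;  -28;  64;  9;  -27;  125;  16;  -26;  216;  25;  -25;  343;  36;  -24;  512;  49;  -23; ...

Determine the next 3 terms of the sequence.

Read the sequence 3 terms at a time; column i is its own pattern.
Track A: 27, 64, 125, 216, 343, 512. Consecutive cubes n³ from n = 3.
Track B: 4, 9, 16, 25, 36, 49. Consecutive squares n² from n = 2.
Track C: -28, -27, -26, -25, -24, -23. Arithmetic with common difference +1.
Position 19 → track A, term 7 = 729.
Position 20 → track B, term 7 = 64.
Position 21 → track C, term 7 = -22.

729, 64, -22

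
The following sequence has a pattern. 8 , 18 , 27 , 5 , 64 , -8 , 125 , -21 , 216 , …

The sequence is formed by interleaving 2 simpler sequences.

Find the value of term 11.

Positions 1, 3, 5, … form one subsequence and positions 2, 4, 6, … form another.
Stream A: 8, 27, 64, 125, 216 (consecutive cubes n³ from n = 2).
Stream B: 18, 5, -8, -21 (arithmetic with common difference −13).
The 11th slot belongs to stream A; its 6th term is 343.

343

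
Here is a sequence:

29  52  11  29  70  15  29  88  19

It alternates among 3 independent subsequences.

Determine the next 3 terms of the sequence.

Split by position mod 3: positions 1, 4, 7, … form one track, and each other residue class forms its own.
Track A: 29, 29, 29 (always 29).
Track B: 52, 70, 88 (arithmetic, step +18).
Track C: 11, 15, 19 (adding 4 each time).
Position 10 falls in track A as its term 4, giving 29.
Position 11 falls in track B as its term 4, giving 106.
Position 12 falls in track C as its term 4, giving 23.

29, 106, 23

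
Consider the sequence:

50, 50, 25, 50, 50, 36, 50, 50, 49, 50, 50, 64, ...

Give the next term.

Positions follow the repeating pattern AAB; grouping by letter gives 2 tracks.
Stream A: 50, 50, 50, 50, 50, 50, 50, 50 (always 50).
Stream B: 25, 36, 49, 64 (consecutive squares n² from n = 5).
Term 13 comes from stream A (its 9th entry): 50.

50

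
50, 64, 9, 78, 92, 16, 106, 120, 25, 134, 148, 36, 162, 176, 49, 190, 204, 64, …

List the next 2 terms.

The slot pattern repeats as AAB (period 3), so there are 2 interleaved tracks.
Stream A is 50, 64, 78, 92, 106, 120, 134, 148, 162, 176, 190, 204, which is arithmetic, step +14.
Stream B is 9, 16, 25, 36, 49, 64, which is the squares 3², 4², 5², ….
The 19th slot belongs to stream A; its 13th term is 218.
Position 20 → stream A, term 14 = 232.

218, 232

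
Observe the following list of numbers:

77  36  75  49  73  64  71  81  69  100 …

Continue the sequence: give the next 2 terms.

67, 121

Taking every 2nd term gives 2 separate tracks.
Subsequence A = 77, 75, 73, 71, 69: arithmetic with common difference −2.
Subsequence B = 36, 49, 64, 81, 100: perfect squares starting at 6².
The 11th slot belongs to subsequence A; its 6th term is 67.
Position 12 → subsequence B, term 6 = 121.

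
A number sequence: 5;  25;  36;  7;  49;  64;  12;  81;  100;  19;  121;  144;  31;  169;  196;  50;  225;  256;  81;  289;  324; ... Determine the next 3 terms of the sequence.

131, 361, 400

The slot pattern repeats as ABB (period 3), so there are 2 interleaved tracks.
Track A: 5, 7, 12, 19, 31, 50, 81 (a Fibonacci-like recurrence a_n = a_{n-1} + a_{n-2}).
Track B: 25, 36, 49, 64, 81, 100, 121, 144, 169, 196, 225, 256, 289, 324 (the squares 5², 6², 7², …).
Position 22 falls in track A as its term 8, giving 131.
Position 23 → track B, term 15 = 361.
Position 24 falls in track B as its term 16, giving 400.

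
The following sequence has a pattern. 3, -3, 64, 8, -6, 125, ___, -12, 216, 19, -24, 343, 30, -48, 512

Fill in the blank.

11

Split by position mod 3 into 3 tracks.
Subsequence A is 3, 8, ?, 19, 30, which is a Fibonacci-like recurrence a_n = a_{n-1} + a_{n-2}.
Subsequence B is -3, -6, -12, -24, -48, which is geometric with ratio 2.
Subsequence C is 64, 125, 216, 343, 512, which is perfect cubes starting at 4³.
The gap is subsequence A's term 3; the rule gives 11.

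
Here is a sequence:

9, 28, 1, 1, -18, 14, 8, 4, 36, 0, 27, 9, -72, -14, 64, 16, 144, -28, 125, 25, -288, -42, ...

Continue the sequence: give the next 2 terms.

216, 36

Split by position mod 4 into 4 tracks.
Track A: 9, -18, 36, -72, 144, -288 (a geometric progression (common ratio -2)).
Track B: 28, 14, 0, -14, -28, -42 (linear: a_n = 42 − 14·n).
Track C: 1, 8, 27, 64, 125 (the cubes 1³, 2³, 3³, …).
Track D: 1, 4, 9, 16, 25 (consecutive squares n² from n = 1).
The 23rd slot belongs to track C; its 6th term is 216.
Term 24 comes from track D (its 6th entry): 36.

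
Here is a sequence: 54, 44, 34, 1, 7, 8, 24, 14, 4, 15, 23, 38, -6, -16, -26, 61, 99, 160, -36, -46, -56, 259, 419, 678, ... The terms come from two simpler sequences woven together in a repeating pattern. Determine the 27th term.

-86

Positions follow the repeating pattern AAABBB; grouping by letter gives 2 tracks.
Track A: 54, 44, 34, 24, 14, 4, -6, -16, -26, -36, -46, -56 (subtracting 10 each time).
Track B: 1, 7, 8, 15, 23, 38, 61, 99, 160, 259, 419, 678 (a Fibonacci-like recurrence a_n = a_{n-1} + a_{n-2}).
The 27th slot belongs to track A; its 15th term is -86.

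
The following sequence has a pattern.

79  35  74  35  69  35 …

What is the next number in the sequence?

Split by position mod 2 into 2 tracks.
Track A: 79, 74, 69 — arithmetic with common difference −5.
Track B: 35, 35, 35 — always 35.
Position 7 falls in track A as its term 4, giving 64.

64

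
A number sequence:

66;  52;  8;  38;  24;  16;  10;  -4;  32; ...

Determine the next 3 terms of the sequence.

Reading positions in blocks of 3 reveals the pattern AAB — 2 tracks woven together.
Subsequence A is 66, 52, 38, 24, 10, -4, which is arithmetic, step −14.
Subsequence B is 8, 16, 32, which is geometric with ratio 2.
Term 10 comes from subsequence A (its 7th entry): -18.
Position 11 falls in subsequence A as its term 8, giving -32.
Position 12 falls in subsequence B as its term 4, giving 64.

-18, -32, 64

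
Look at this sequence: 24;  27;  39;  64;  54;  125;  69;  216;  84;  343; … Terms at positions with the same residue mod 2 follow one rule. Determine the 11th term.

99

Positions 1, 3, 5, … form one subsequence and positions 2, 4, 6, … form another.
Subsequence A: 24, 39, 54, 69, 84 (arithmetic, step +15).
Subsequence B: 27, 64, 125, 216, 343 (perfect cubes starting at 3³).
Position 11 → subsequence A, term 6 = 99.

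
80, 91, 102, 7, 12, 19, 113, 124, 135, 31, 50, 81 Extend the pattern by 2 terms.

146, 157

Reading positions in blocks of 6 reveals the pattern AAABBB — 2 tracks woven together.
Track A: 80, 91, 102, 113, 124, 135 — adding 11 each time.
Track B: 7, 12, 19, 31, 50, 81 — each term equals the sum of the previous two.
Position 13 → track A, term 7 = 146.
The 14th slot belongs to track A; its 8th term is 157.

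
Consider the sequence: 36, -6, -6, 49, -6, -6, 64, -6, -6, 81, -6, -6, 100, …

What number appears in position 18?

-6

The slot pattern repeats as ABB (period 3), so there are 2 interleaved tracks.
Subsequence A is 36, 49, 64, 81, 100, which is perfect squares starting at 6².
Subsequence B is -6, -6, -6, -6, -6, -6, -6, -6, which is the constant sequence -6.
The 18th slot belongs to subsequence B; its 12th term is -6.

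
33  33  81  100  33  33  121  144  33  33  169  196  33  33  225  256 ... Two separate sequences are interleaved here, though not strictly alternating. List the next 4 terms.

The slot pattern repeats as AABB (period 4), so there are 2 interleaved tracks.
Stream A: 33, 33, 33, 33, 33, 33, 33, 33. Constant 33.
Stream B: 81, 100, 121, 144, 169, 196, 225, 256. The squares 9², 10², 11², ….
Term 17 comes from stream A (its 9th entry): 33.
The 18th slot belongs to stream A; its 10th term is 33.
Term 19 comes from stream B (its 9th entry): 289.
The 20th slot belongs to stream B; its 10th term is 324.

33, 33, 289, 324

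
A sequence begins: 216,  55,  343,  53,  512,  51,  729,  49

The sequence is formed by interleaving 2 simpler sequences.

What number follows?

1000

Odd-indexed and even-indexed terms follow separate rules.
Subsequence A = 216, 343, 512, 729: the cubes 6³, 7³, 8³, ….
Subsequence B = 55, 53, 51, 49: arithmetic with common difference −2.
Term 9 comes from subsequence A (its 5th entry): 1000.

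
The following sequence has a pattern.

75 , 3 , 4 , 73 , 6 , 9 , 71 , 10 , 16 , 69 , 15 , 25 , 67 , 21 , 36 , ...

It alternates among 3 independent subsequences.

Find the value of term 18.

Read the sequence 3 terms at a time; column i is its own pattern.
Subsequence A: 75, 73, 71, 69, 67 — arithmetic, step −2.
Subsequence B: 3, 6, 10, 15, 21 — the triangular numbers T_2, T_3, ….
Subsequence C: 4, 9, 16, 25, 36 — consecutive squares n² from n = 2.
Term 18 comes from subsequence C (its 6th entry): 49.

49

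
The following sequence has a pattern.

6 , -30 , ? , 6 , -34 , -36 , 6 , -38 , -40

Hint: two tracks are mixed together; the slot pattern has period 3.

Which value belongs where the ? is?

Positions follow the repeating pattern ABB; grouping by letter gives 2 tracks.
Track A: 6, 6, 6 — the constant sequence 6.
Track B: -30, ?, -34, -36, -38, -40 — arithmetic, step −2.
The gap is track B's term 2; the rule gives -32.

-32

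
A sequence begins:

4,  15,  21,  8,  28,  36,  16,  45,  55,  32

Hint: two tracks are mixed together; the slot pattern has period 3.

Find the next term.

Reading positions in blocks of 3 reveals the pattern ABB — 2 tracks woven together.
Track A: 4, 8, 16, 32 — powers 2^2, 2^3, 2^4, ….
Track B: 15, 21, 28, 36, 45, 55 — triangular numbers starting at T_5.
The 11th slot belongs to track B; its 7th term is 66.

66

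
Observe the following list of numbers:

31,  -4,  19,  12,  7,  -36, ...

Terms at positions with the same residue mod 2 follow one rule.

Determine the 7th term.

-5

Taking every 2nd term gives 2 separate tracks.
Stream A: 31, 19, 7 (arithmetic with common difference −12).
Stream B: -4, 12, -36 (geometric, ×-3 each step).
Term 7 comes from stream A (its 4th entry): -5.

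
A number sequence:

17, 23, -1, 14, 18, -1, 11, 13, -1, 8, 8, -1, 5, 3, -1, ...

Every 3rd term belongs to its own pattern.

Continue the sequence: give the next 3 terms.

2, -2, -1

The terms cycle through 3 interleaved subsequences.
Stream A: 17, 14, 11, 8, 5 — linear: a_n = 20 − 3·n.
Stream B: 23, 18, 13, 8, 3 — arithmetic, step −5.
Stream C: -1, -1, -1, -1, -1 — the constant sequence -1.
The 16th slot belongs to stream A; its 6th term is 2.
Position 17 → stream B, term 6 = -2.
The 18th slot belongs to stream C; its 6th term is -1.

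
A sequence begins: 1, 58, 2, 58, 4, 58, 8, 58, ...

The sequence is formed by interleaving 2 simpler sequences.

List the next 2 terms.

16, 58

Taking every 2nd term gives 2 separate tracks.
Track A: 1, 2, 4, 8. Powers of 2.
Track B: 58, 58, 58, 58. Always 58.
Position 9 → track A, term 5 = 16.
The 10th slot belongs to track B; its 5th term is 58.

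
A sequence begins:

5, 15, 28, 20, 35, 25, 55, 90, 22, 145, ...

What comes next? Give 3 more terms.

Positions follow the repeating pattern AAB; grouping by letter gives 2 tracks.
Stream A: 5, 15, 20, 35, 55, 90, 145. Fibonacci-style (each term is the sum of the two before it).
Stream B: 28, 25, 22. Linear: a_n = 31 − 3·n.
Position 11 falls in stream A as its term 8, giving 235.
Position 12 → stream B, term 4 = 19.
Position 13 falls in stream A as its term 9, giving 380.

235, 19, 380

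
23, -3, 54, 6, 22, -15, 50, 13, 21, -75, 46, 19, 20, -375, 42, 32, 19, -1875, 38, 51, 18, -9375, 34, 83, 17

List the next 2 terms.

-46875, 30

Split by position mod 4 into 4 tracks.
Track A: 23, 22, 21, 20, 19, 18, 17 — arithmetic, step −1.
Track B: -3, -15, -75, -375, -1875, -9375 — geometric, ×5 each step.
Track C: 54, 50, 46, 42, 38, 34 — linear: a_n = 58 − 4·n.
Track D: 6, 13, 19, 32, 51, 83 — a Fibonacci-like recurrence a_n = a_{n-1} + a_{n-2}.
Position 26 → track B, term 7 = -46875.
Term 27 comes from track C (its 7th entry): 30.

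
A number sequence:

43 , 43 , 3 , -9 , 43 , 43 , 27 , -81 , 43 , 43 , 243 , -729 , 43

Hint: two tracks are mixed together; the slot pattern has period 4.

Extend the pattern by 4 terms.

Positions follow the repeating pattern AABB; grouping by letter gives 2 tracks.
Track A = 43, 43, 43, 43, 43, 43, 43: always 43.
Track B = 3, -9, 27, -81, 243, -729: multiplying by -3 each time.
Position 14 falls in track A as its term 8, giving 43.
The 15th slot belongs to track B; its 7th term is 2187.
Term 16 comes from track B (its 8th entry): -6561.
Position 17 → track A, term 9 = 43.

43, 2187, -6561, 43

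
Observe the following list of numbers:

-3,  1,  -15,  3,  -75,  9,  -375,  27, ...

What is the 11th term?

-9375

Positions 1, 3, 5, … form one subsequence and positions 2, 4, 6, … form another.
Track A: -3, -15, -75, -375. A geometric progression (common ratio 5).
Track B: 1, 3, 9, 27. Powers 3^0, 3^1, 3^2, ….
Position 11 falls in track A as its term 6, giving -9375.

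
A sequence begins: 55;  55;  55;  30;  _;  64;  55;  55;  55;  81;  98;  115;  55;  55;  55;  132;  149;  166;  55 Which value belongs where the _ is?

Positions follow the repeating pattern AAABBB; grouping by letter gives 2 tracks.
Subsequence A: 55, 55, 55, 55, 55, 55, 55, 55, 55, 55 — always 55.
Subsequence B: 30, ?, 64, 81, 98, 115, 132, 149, 166 — adding 17 each time.
So the missing entry in subsequence B is 47.

47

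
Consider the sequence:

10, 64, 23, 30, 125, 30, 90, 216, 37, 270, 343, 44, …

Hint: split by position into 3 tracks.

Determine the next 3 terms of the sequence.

The terms cycle through 3 interleaved subsequences.
Subsequence A: 10, 30, 90, 270 (geometric, ×3 each step).
Subsequence B: 64, 125, 216, 343 (consecutive cubes n³ from n = 4).
Subsequence C: 23, 30, 37, 44 (arithmetic, step +7).
Position 13 falls in subsequence A as its term 5, giving 810.
The 14th slot belongs to subsequence B; its 5th term is 512.
Term 15 comes from subsequence C (its 5th entry): 51.

810, 512, 51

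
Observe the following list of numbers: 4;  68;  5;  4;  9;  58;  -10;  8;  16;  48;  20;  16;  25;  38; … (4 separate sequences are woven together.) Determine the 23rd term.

Taking every 4th term gives 4 separate tracks.
Track A: 4, 9, 16, 25 (consecutive squares n² from n = 2).
Track B: 68, 58, 48, 38 (arithmetic, step −10).
Track C: 5, -10, 20 (geometric, ×-2 each step).
Track D: 4, 8, 16 (successive powers of 2).
The 23rd slot belongs to track C; its 6th term is -160.

-160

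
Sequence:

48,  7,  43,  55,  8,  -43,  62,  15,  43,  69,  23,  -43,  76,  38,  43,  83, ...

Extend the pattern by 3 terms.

Taking every 3rd term gives 3 separate tracks.
Subsequence A = 48, 55, 62, 69, 76, 83: arithmetic, step +7.
Subsequence B = 7, 8, 15, 23, 38: a Fibonacci-like recurrence a_n = a_{n-1} + a_{n-2}.
Subsequence C = 43, -43, 43, -43, 43: oscillating between 43 and -43.
Position 17 → subsequence B, term 6 = 61.
The 18th slot belongs to subsequence C; its 6th term is -43.
Term 19 comes from subsequence A (its 7th entry): 90.

61, -43, 90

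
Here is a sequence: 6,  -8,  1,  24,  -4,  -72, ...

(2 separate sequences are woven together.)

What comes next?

-9

The terms cycle through 2 interleaved subsequences.
Track A: 6, 1, -4 — arithmetic, step −5.
Track B: -8, 24, -72 — a geometric progression (common ratio -3).
Position 7 → track A, term 4 = -9.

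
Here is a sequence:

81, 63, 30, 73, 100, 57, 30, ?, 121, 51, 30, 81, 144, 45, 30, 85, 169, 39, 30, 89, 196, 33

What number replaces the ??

Split by position mod 4 into 4 tracks.
Stream A = 81, 100, 121, 144, 169, 196: consecutive squares n² from n = 9.
Stream B = 63, 57, 51, 45, 39, 33: arithmetic, step −6.
Stream C = 30, 30, 30, 30, 30: the constant sequence 30.
Stream D = 73, ?, 81, 85, 89: linear: a_n = 69 + 4·n.
Filling stream D at index 2 by its rule yields 77.

77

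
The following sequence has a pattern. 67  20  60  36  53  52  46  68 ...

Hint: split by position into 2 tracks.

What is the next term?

39

Odd-indexed and even-indexed terms follow separate rules.
Track A: 67, 60, 53, 46. Linear: a_n = 74 − 7·n.
Track B: 20, 36, 52, 68. Linear: a_n = 4 + 16·n.
Term 9 comes from track A (its 5th entry): 39.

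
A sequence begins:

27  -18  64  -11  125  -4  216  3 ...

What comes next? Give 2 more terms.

343, 10

Odd-indexed and even-indexed terms follow separate rules.
Track A is 27, 64, 125, 216, which is the cubes 3³, 4³, 5³, ….
Track B is -18, -11, -4, 3, which is linear: a_n = -25 + 7·n.
The 9th slot belongs to track A; its 5th term is 343.
The 10th slot belongs to track B; its 5th term is 10.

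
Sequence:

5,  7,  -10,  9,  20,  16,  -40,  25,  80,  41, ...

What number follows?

Odd-indexed and even-indexed terms follow separate rules.
Track A: 5, -10, 20, -40, 80. Multiplying by -2 each time.
Track B: 7, 9, 16, 25, 41. Each term equals the sum of the previous two.
The 11th slot belongs to track A; its 6th term is -160.

-160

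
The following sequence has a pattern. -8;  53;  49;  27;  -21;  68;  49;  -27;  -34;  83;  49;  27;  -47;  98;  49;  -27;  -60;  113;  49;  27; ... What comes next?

Split by position mod 4 into 4 tracks.
Subsequence A: -8, -21, -34, -47, -60 — arithmetic, step −13.
Subsequence B: 53, 68, 83, 98, 113 — linear: a_n = 38 + 15·n.
Subsequence C: 49, 49, 49, 49, 49 — constant 49.
Subsequence D: 27, -27, 27, -27, 27 — the oscillation 27·(−1)^(n+1).
The 21st slot belongs to subsequence A; its 6th term is -73.

-73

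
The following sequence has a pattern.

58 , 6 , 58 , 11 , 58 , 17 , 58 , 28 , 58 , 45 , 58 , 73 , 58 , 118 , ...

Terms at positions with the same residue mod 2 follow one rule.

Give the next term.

58

The terms cycle through 2 interleaved subsequences.
Stream A: 58, 58, 58, 58, 58, 58, 58 (the constant sequence 58).
Stream B: 6, 11, 17, 28, 45, 73, 118 (Fibonacci-style (each term is the sum of the two before it)).
Position 15 → stream A, term 8 = 58.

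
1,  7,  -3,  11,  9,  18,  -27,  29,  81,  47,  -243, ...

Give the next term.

76

Positions 1, 3, 5, … form one subsequence and positions 2, 4, 6, … form another.
Stream A: 1, -3, 9, -27, 81, -243. Geometric, ×-3 each step.
Stream B: 7, 11, 18, 29, 47. A Fibonacci-like recurrence a_n = a_{n-1} + a_{n-2}.
Position 12 → stream B, term 6 = 76.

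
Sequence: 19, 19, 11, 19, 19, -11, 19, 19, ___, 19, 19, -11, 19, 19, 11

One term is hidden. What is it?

11

Positions follow the repeating pattern AAB; grouping by letter gives 2 tracks.
Track A: 19, 19, 19, 19, 19, 19, 19, 19, 19, 19. The constant sequence 19.
Track B: 11, -11, ?, -11, 11. The oscillation 11·(−1)^(n+1).
Filling track B at index 3 by its rule yields 11.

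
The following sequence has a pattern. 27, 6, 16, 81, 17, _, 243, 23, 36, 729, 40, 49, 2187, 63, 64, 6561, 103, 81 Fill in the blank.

25

Split by position mod 3: positions 1, 4, 7, … form one track, and each other residue class forms its own.
Stream A is 27, 81, 243, 729, 2187, 6561, which is powers of 3.
Stream B is 6, 17, 23, 40, 63, 103, which is Fibonacci-style (each term is the sum of the two before it).
Stream C is 16, ?, 36, 49, 64, 81, which is perfect squares starting at 4².
Stream C's pattern makes the blank 25.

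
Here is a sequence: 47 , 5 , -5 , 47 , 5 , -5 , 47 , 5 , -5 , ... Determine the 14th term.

5

Reading positions in blocks of 3 reveals the pattern ABB — 2 tracks woven together.
Subsequence A = 47, 47, 47: always 47.
Subsequence B = 5, -5, 5, -5, 5, -5: the oscillation 5·(−1)^(n+1).
Position 14 falls in subsequence B as its term 9, giving 5.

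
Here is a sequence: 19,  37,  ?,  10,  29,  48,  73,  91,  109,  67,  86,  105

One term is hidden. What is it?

Reading positions in blocks of 6 reveals the pattern AAABBB — 2 tracks woven together.
Subsequence A: 19, 37, ?, 73, 91, 109. Linear: a_n = 1 + 18·n.
Subsequence B: 10, 29, 48, 67, 86, 105. Adding 19 each time.
The gap is subsequence A's term 3; the rule gives 55.

55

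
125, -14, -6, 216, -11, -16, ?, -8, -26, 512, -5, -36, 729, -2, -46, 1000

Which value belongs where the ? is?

343

Read the sequence 3 terms at a time; column i is its own pattern.
Track A = 125, 216, ?, 512, 729, 1000: the cubes 5³, 6³, 7³, ….
Track B = -14, -11, -8, -5, -2: adding 3 each time.
Track C = -6, -16, -26, -36, -46: arithmetic, step −10.
So the missing entry in track A is 343.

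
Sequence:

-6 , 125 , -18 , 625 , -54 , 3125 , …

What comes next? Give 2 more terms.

The terms cycle through 2 interleaved subsequences.
Track A = -6, -18, -54: geometric with ratio 3.
Track B = 125, 625, 3125: powers 5^3, 5^4, 5^5, ….
Term 7 comes from track A (its 4th entry): -162.
Term 8 comes from track B (its 4th entry): 15625.

-162, 15625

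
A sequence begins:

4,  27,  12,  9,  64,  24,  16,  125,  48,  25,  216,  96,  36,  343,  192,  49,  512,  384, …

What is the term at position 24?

1536

Split by position mod 3 into 3 tracks.
Track A: 4, 9, 16, 25, 36, 49. Perfect squares starting at 2².
Track B: 27, 64, 125, 216, 343, 512. Consecutive cubes n³ from n = 3.
Track C: 12, 24, 48, 96, 192, 384. A geometric progression (common ratio 2).
The 24th slot belongs to track C; its 8th term is 1536.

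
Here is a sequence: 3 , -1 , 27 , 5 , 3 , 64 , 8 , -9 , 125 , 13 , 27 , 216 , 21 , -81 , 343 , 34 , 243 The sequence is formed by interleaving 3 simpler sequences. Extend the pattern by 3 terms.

512, 55, -729

Split by position mod 3: positions 1, 4, 7, … form one track, and each other residue class forms its own.
Track A: 3, 5, 8, 13, 21, 34 (each term equals the sum of the previous two).
Track B: -1, 3, -9, 27, -81, 243 (geometric, ×-3 each step).
Track C: 27, 64, 125, 216, 343 (consecutive cubes n³ from n = 3).
The 18th slot belongs to track C; its 6th term is 512.
Term 19 comes from track A (its 7th entry): 55.
Position 20 → track B, term 7 = -729.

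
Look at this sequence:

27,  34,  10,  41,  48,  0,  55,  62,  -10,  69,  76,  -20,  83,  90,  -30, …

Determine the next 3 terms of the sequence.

Positions follow the repeating pattern AAB; grouping by letter gives 2 tracks.
Track A = 27, 34, 41, 48, 55, 62, 69, 76, 83, 90: arithmetic with common difference +7.
Track B = 10, 0, -10, -20, -30: arithmetic, step −10.
The 16th slot belongs to track A; its 11th term is 97.
Position 17 falls in track A as its term 12, giving 104.
Term 18 comes from track B (its 6th entry): -40.

97, 104, -40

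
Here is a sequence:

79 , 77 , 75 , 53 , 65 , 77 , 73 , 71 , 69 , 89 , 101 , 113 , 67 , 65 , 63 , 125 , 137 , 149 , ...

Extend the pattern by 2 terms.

61, 59

Reading positions in blocks of 6 reveals the pattern AAABBB — 2 tracks woven together.
Track A: 79, 77, 75, 73, 71, 69, 67, 65, 63. Linear: a_n = 81 − 2·n.
Track B: 53, 65, 77, 89, 101, 113, 125, 137, 149. Arithmetic with common difference +12.
Term 19 comes from track A (its 10th entry): 61.
The 20th slot belongs to track A; its 11th term is 59.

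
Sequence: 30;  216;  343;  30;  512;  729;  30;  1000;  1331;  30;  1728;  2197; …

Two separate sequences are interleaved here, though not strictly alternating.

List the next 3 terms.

Reading positions in blocks of 3 reveals the pattern ABB — 2 tracks woven together.
Subsequence A: 30, 30, 30, 30. Constant 30.
Subsequence B: 216, 343, 512, 729, 1000, 1331, 1728, 2197. Perfect cubes starting at 6³.
Position 13 falls in subsequence A as its term 5, giving 30.
Term 14 comes from subsequence B (its 9th entry): 2744.
Position 15 falls in subsequence B as its term 10, giving 3375.

30, 2744, 3375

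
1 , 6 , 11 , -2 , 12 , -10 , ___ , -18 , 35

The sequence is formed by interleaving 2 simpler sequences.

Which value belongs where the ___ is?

23

Positions 1, 3, 5, … form one subsequence and positions 2, 4, 6, … form another.
Track A is 1, 11, 12, ?, 35, which is a Fibonacci-like recurrence a_n = a_{n-1} + a_{n-2}.
Track B is 6, -2, -10, -18, which is arithmetic with common difference −8.
Filling track A at index 4 by its rule yields 23.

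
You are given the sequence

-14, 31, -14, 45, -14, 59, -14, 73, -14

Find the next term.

87

The terms cycle through 2 interleaved subsequences.
Subsequence A: -14, -14, -14, -14, -14 — constant -14.
Subsequence B: 31, 45, 59, 73 — linear: a_n = 17 + 14·n.
Term 10 comes from subsequence B (its 5th entry): 87.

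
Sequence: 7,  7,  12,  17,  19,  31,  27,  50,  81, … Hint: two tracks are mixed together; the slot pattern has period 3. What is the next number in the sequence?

Positions follow the repeating pattern ABB; grouping by letter gives 2 tracks.
Subsequence A: 7, 17, 27. Arithmetic with common difference +10.
Subsequence B: 7, 12, 19, 31, 50, 81. Fibonacci-style (each term is the sum of the two before it).
Term 10 comes from subsequence A (its 4th entry): 37.

37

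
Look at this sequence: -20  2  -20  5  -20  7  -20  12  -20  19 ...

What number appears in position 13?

Odd-indexed and even-indexed terms follow separate rules.
Subsequence A: -20, -20, -20, -20, -20 — always -20.
Subsequence B: 2, 5, 7, 12, 19 — Fibonacci-style (each term is the sum of the two before it).
The 13th slot belongs to subsequence A; its 7th term is -20.

-20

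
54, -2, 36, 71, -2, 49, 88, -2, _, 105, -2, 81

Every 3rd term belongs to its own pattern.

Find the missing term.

64

Split by position mod 3 into 3 tracks.
Track A: 54, 71, 88, 105 (arithmetic with common difference +17).
Track B: -2, -2, -2, -2 (the constant sequence -2).
Track C: 36, 49, ?, 81 (perfect squares starting at 6²).
The gap is track C's term 3; the rule gives 64.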